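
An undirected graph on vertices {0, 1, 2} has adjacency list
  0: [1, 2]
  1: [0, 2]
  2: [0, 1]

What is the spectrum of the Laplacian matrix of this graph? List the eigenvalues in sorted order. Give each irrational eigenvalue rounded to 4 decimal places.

[0, 3, 3]

With the vertex order [0, 1, 2], the degrees are [2, 2, 2], giving D = diag(2, 2, 2) and L = D - A. Diagonalising L (or applying a numerical eigensolver to the 3x3 matrix) gives the spectrum above. The largest eigenvalue, 3, is at most the vertex count 3.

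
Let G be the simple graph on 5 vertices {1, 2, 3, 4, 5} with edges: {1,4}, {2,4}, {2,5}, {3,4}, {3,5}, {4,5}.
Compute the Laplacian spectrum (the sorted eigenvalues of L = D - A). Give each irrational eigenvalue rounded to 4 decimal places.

Each diagonal entry of L is the vertex degree and each off-diagonal entry is -1 where an edge is present, 0 otherwise; in the order [1, 2, 3, 4, 5] the diagonal is [1, 2, 2, 4, 3]. L is symmetric positive semidefinite, so every eigenvalue is real and nonnegative. The single zero eigenvalue shows the graph is connected. The largest eigenvalue, 5, is at most the vertex count 5.

[0, 1, 2, 4, 5]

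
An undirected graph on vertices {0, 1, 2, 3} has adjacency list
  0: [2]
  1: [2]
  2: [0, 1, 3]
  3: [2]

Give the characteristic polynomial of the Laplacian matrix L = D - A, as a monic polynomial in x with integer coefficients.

x^4 - 6x^3 + 9x^2 - 4x

Each diagonal entry of L is the vertex degree and each off-diagonal entry is -1 where an edge is present, 0 otherwise; in the order [0, 1, 2, 3] the diagonal is [1, 1, 3, 1]. The eigenvalues of L are [0, 1, 1, 4]; the characteristic polynomial is the product of (x - lambda_i), which multiplies out to x^4 - 6x^3 + 9x^2 - 4x. Since p(0) = det(-L) = 0, x divides p(x).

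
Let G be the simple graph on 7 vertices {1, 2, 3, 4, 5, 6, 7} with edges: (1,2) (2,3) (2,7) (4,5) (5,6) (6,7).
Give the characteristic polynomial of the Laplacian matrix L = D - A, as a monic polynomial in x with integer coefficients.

x^7 - 12x^6 + 54x^5 - 114x^4 + 116x^3 - 52x^2 + 7x

With the vertex order [1, 2, 3, 4, 5, 6, 7], the degrees are [1, 3, 1, 1, 2, 2, 2], giving D = diag(1, 3, 1, 1, 2, 2, 2) and L = D - A. Computing det(xI - L) by cofactor expansion (or equivalently via sum-over-permutations) gives x^7 - 12x^6 + 54x^5 - 114x^4 + 116x^3 - 52x^2 + 7x. Since p(0) = det(-L) = 0, x divides p(x). There is one zero in the spectrum, matching the 1 component. The eigenvalues sum to 12, which equals trace(L) = 2|E|.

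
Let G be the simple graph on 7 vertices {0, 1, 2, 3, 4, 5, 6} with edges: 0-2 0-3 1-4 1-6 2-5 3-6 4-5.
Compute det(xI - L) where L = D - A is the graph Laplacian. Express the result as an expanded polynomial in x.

x^7 - 14x^6 + 77x^5 - 210x^4 + 294x^3 - 196x^2 + 49x

Each diagonal entry of L is the vertex degree and each off-diagonal entry is -1 where an edge is present, 0 otherwise; in the order [0, 1, 2, 3, 4, 5, 6] the diagonal is [2, 2, 2, 2, 2, 2, 2]. Computing det(xI - L) by cofactor expansion (or equivalently via sum-over-permutations) gives x^7 - 14x^6 + 77x^5 - 210x^4 + 294x^3 - 196x^2 + 49x. The coefficient of x^6 equals -trace(L) = -14, matching the sum of degrees. The eigenvalues sum to 14, which equals trace(L) = 2|E|.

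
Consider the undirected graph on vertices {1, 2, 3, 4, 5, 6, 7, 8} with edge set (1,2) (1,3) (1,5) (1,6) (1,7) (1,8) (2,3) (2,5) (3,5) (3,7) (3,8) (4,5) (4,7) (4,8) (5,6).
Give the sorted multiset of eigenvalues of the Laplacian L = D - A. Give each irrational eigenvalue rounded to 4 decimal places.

[0, 1.7226, 2.4384, 3, 3.6135, 5.3865, 6.5616, 7.2774]

Reading degrees in the order [1, 2, 3, 4, 5, 6, 7, 8] gives [6, 3, 5, 3, 5, 2, 3, 3]; set D = diag(6, 3, 5, 3, 5, 2, 3, 3) and form L = D - A. L is symmetric positive semidefinite, so every eigenvalue is real and nonnegative. By the matrix-tree theorem the graph has (1/8) * product of the nonzero eigenvalues = 1464 spanning trees. The largest eigenvalue, 7.2774, is at most the vertex count 8.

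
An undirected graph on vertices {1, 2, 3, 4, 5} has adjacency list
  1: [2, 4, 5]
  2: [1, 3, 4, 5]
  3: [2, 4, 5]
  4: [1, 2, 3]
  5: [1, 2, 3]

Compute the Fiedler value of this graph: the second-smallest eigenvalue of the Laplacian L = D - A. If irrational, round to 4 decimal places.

3

Each diagonal entry of L is the vertex degree and each off-diagonal entry is -1 where an edge is present, 0 otherwise; in the order [1, 2, 3, 4, 5] the diagonal is [3, 4, 3, 3, 3]. The sorted Laplacian eigenvalues are [0, 3, 3, 5, 5]; the algebraic connectivity is the second entry, 3. The largest eigenvalue, 5, is at most the vertex count 5.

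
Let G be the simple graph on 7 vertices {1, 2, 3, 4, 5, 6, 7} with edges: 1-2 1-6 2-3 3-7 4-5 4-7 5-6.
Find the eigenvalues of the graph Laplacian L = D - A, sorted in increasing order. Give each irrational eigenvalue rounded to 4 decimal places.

[0, 0.7530, 0.7530, 2.4450, 2.4450, 3.8019, 3.8019]

Reading degrees in the order [1, 2, 3, 4, 5, 6, 7] gives [2, 2, 2, 2, 2, 2, 2]; set D = diag(2, 2, 2, 2, 2, 2, 2) and form L = D - A. Since every row of L sums to 0, the all-ones vector is in the kernel and 0 is an eigenvalue. By the matrix-tree theorem the graph has (1/7) * product of the nonzero eigenvalues = 7 spanning trees.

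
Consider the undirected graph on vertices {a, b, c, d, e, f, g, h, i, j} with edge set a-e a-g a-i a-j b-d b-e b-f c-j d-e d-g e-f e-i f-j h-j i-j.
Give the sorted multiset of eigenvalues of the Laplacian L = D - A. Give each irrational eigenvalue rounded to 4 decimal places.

[0, 0.6399, 1, 1.6168, 1.9720, 3.1950, 4.3962, 4.7932, 5.5372, 6.8496]

With the vertex order [a, b, c, d, e, f, g, h, i, j], the degrees are [4, 3, 1, 3, 5, 3, 2, 1, 3, 5], giving D = diag(4, 3, 1, 3, 5, 3, 2, 1, 3, 5) and L = D - A. Diagonalising L (or applying a numerical eigensolver to the 10x10 matrix) gives the spectrum above. The eigenvalues sum to 30, which equals trace(L) = 2|E|.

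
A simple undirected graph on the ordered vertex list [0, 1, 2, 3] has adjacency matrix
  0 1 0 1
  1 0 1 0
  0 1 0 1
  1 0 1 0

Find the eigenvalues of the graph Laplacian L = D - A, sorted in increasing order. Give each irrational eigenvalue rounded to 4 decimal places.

[0, 2, 2, 4]

With the vertex order [0, 1, 2, 3], the degrees are [2, 2, 2, 2], giving D = diag(2, 2, 2, 2) and L = D - A. L is symmetric positive semidefinite, so every eigenvalue is real and nonnegative. The single zero eigenvalue shows the graph is connected. By the matrix-tree theorem the graph has (1/4) * product of the nonzero eigenvalues = 4 spanning trees.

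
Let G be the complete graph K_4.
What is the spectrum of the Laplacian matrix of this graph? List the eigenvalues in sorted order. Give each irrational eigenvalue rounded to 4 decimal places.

[0, 4, 4, 4]

The graph has 4 vertices and degree multiset [3, 3, 3, 3]; D is the diagonal matrix of degrees and L = D - A. The multiplicity of 0 as a Laplacian eigenvalue equals the number of connected components.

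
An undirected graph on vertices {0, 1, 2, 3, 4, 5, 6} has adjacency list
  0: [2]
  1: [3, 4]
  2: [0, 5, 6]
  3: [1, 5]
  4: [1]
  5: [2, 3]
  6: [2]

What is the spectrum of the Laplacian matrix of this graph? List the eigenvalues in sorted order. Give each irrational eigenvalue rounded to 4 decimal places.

With the vertex order [0, 1, 2, 3, 4, 5, 6], the degrees are [1, 2, 3, 2, 1, 2, 1], giving D = diag(1, 2, 3, 2, 1, 2, 1) and L = D - A. Since every row of L sums to 0, the all-ones vector is in the kernel and 0 is an eigenvalue.

[0, 0.2254, 1, 1, 2.1859, 3.3604, 4.2283]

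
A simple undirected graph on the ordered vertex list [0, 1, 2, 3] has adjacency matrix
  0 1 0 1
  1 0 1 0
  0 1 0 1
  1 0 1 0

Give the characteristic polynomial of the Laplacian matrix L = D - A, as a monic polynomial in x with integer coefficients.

x^4 - 8x^3 + 20x^2 - 16x

With the vertex order [0, 1, 2, 3], the degrees are [2, 2, 2, 2], giving D = diag(2, 2, 2, 2) and L = D - A. L has integer entries, so p(x) = det(xI - L) has integer coefficients. Expanding the determinant yields x^4 - 8x^3 + 20x^2 - 16x. The coefficient of x^3 equals -trace(L) = -8, matching the sum of degrees.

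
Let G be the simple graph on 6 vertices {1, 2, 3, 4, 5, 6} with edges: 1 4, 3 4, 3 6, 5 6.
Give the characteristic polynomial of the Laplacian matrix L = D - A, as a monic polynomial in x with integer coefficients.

Each diagonal entry of L is the vertex degree and each off-diagonal entry is -1 where an edge is present, 0 otherwise; in the order [1, 2, 3, 4, 5, 6] the diagonal is [1, 0, 2, 2, 1, 2]. Computing det(xI - L) by cofactor expansion (or equivalently via sum-over-permutations) gives x^6 - 8x^5 + 21x^4 - 20x^3 + 5x^2. Since p(0) = det(-L) = 0, x divides p(x). The largest eigenvalue, 3.6180, is at most the vertex count 6.

x^6 - 8x^5 + 21x^4 - 20x^3 + 5x^2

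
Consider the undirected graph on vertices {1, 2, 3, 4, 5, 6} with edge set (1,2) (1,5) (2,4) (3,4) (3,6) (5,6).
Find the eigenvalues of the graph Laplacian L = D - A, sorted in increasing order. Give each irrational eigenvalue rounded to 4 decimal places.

[0, 1, 1, 3, 3, 4]

Reading degrees in the order [1, 2, 3, 4, 5, 6] gives [2, 2, 2, 2, 2, 2]; set D = diag(2, 2, 2, 2, 2, 2) and form L = D - A. The multiplicity of 0 as a Laplacian eigenvalue equals the number of connected components. The single zero eigenvalue shows the graph is connected. There is one zero in the spectrum, matching the 1 component.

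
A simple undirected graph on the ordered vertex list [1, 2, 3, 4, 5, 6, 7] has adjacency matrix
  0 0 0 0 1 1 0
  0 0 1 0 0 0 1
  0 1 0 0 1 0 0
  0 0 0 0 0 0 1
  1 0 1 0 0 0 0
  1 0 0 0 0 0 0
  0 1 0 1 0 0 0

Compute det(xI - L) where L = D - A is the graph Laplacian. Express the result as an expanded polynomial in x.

Each diagonal entry of L is the vertex degree and each off-diagonal entry is -1 where an edge is present, 0 otherwise; in the order [1, 2, 3, 4, 5, 6, 7] the diagonal is [2, 2, 2, 1, 2, 1, 2]. L has integer entries, so p(x) = det(xI - L) has integer coefficients. Expanding the determinant yields x^7 - 12x^6 + 55x^5 - 120x^4 + 126x^3 - 56x^2 + 7x. The constant term is 0 because L is singular (the all-ones vector lies in its kernel). There is one zero in the spectrum, matching the 1 component.

x^7 - 12x^6 + 55x^5 - 120x^4 + 126x^3 - 56x^2 + 7x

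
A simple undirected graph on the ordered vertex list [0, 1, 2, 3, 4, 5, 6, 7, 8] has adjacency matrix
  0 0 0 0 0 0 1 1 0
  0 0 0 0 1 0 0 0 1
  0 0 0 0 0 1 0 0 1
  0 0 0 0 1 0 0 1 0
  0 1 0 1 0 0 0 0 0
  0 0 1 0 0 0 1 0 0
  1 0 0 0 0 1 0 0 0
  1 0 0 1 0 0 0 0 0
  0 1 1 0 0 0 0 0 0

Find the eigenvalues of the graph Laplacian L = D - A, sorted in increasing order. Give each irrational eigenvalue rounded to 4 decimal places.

With the vertex order [0, 1, 2, 3, 4, 5, 6, 7, 8], the degrees are [2, 2, 2, 2, 2, 2, 2, 2, 2], giving D = diag(2, 2, 2, 2, 2, 2, 2, 2, 2) and L = D - A. Diagonalising L (or applying a numerical eigensolver to the 9x9 matrix) gives the spectrum above. The eigenvalues sum to 18, which equals trace(L) = 2|E|. By the matrix-tree theorem the graph has (1/9) * product of the nonzero eigenvalues = 9 spanning trees.

[0, 0.4679, 0.4679, 1.6527, 1.6527, 3, 3, 3.8794, 3.8794]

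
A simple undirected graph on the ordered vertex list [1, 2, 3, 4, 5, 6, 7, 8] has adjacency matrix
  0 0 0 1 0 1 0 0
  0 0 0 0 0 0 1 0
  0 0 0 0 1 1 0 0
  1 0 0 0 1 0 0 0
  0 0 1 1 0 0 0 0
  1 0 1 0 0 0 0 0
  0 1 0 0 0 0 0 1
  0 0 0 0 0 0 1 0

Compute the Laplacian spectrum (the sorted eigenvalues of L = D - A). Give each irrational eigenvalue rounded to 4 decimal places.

Reading degrees in the order [1, 2, 3, 4, 5, 6, 7, 8] gives [2, 1, 2, 2, 2, 2, 2, 1]; set D = diag(2, 1, 2, 2, 2, 2, 2, 1) and form L = D - A. Since every row of L sums to 0, the all-ones vector is in the kernel and 0 is an eigenvalue. The 2 zero eigenvalues correspond to the 2 connected components.

[0, 0, 1, 1.3820, 1.3820, 3, 3.6180, 3.6180]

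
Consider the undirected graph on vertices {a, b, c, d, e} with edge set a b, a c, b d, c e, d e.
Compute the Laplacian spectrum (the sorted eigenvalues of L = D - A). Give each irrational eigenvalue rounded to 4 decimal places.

[0, 1.3820, 1.3820, 3.6180, 3.6180]

With the vertex order [a, b, c, d, e], the degrees are [2, 2, 2, 2, 2], giving D = diag(2, 2, 2, 2, 2) and L = D - A. L is symmetric positive semidefinite, so every eigenvalue is real and nonnegative. The single zero eigenvalue shows the graph is connected. The largest eigenvalue, 3.6180, is at most the vertex count 5. The eigenvalues sum to 10, which equals trace(L) = 2|E|.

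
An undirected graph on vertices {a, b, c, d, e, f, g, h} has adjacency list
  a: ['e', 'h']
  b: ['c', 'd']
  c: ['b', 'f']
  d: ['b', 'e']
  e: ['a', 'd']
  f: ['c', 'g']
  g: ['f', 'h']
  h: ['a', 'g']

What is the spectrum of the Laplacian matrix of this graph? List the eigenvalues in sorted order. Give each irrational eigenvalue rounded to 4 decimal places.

Each diagonal entry of L is the vertex degree and each off-diagonal entry is -1 where an edge is present, 0 otherwise; in the order [a, b, c, d, e, f, g, h] the diagonal is [2, 2, 2, 2, 2, 2, 2, 2]. The multiplicity of 0 as a Laplacian eigenvalue equals the number of connected components. By the matrix-tree theorem the graph has (1/8) * product of the nonzero eigenvalues = 8 spanning trees.

[0, 0.5858, 0.5858, 2, 2, 3.4142, 3.4142, 4]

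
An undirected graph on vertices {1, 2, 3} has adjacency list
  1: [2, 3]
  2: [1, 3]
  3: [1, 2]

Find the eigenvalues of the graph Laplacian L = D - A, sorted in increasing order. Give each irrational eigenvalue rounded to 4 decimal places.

[0, 3, 3]

Each diagonal entry of L is the vertex degree and each off-diagonal entry is -1 where an edge is present, 0 otherwise; in the order [1, 2, 3] the diagonal is [2, 2, 2]. The multiplicity of 0 as a Laplacian eigenvalue equals the number of connected components. The single zero eigenvalue shows the graph is connected. The eigenvalues sum to 6, which equals trace(L) = 2|E|.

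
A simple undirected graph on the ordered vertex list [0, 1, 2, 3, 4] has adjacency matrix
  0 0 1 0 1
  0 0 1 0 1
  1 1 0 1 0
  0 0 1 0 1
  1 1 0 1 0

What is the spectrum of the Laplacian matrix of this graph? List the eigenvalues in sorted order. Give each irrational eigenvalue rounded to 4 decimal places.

Each diagonal entry of L is the vertex degree and each off-diagonal entry is -1 where an edge is present, 0 otherwise; in the order [0, 1, 2, 3, 4] the diagonal is [2, 2, 3, 2, 3]. Since every row of L sums to 0, the all-ones vector is in the kernel and 0 is an eigenvalue. The single zero eigenvalue shows the graph is connected.

[0, 2, 2, 3, 5]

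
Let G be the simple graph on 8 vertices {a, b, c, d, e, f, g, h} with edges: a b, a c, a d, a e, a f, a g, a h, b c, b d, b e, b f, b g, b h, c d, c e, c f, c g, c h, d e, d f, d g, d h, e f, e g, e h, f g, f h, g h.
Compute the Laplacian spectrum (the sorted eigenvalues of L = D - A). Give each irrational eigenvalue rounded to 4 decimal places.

[0, 8, 8, 8, 8, 8, 8, 8]

With the vertex order [a, b, c, d, e, f, g, h], the degrees are [7, 7, 7, 7, 7, 7, 7, 7], giving D = diag(7, 7, 7, 7, 7, 7, 7, 7) and L = D - A. L is symmetric positive semidefinite, so every eigenvalue is real and nonnegative. The single zero eigenvalue shows the graph is connected.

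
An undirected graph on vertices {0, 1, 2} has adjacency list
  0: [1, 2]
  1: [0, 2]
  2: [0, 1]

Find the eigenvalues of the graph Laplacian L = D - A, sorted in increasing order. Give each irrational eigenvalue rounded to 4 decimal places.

[0, 3, 3]

Reading degrees in the order [0, 1, 2] gives [2, 2, 2]; set D = diag(2, 2, 2) and form L = D - A. Since every row of L sums to 0, the all-ones vector is in the kernel and 0 is an eigenvalue.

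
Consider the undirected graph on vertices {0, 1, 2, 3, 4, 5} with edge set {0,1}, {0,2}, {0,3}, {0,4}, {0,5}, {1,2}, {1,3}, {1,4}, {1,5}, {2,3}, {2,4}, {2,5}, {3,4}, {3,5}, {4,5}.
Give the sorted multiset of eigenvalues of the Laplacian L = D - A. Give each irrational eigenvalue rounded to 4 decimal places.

Each diagonal entry of L is the vertex degree and each off-diagonal entry is -1 where an edge is present, 0 otherwise; in the order [0, 1, 2, 3, 4, 5] the diagonal is [5, 5, 5, 5, 5, 5]. The multiplicity of 0 as a Laplacian eigenvalue equals the number of connected components. The single zero eigenvalue shows the graph is connected.

[0, 6, 6, 6, 6, 6]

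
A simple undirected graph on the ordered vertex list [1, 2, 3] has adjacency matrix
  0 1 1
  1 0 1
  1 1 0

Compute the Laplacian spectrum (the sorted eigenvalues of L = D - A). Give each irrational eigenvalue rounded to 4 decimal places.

With the vertex order [1, 2, 3], the degrees are [2, 2, 2], giving D = diag(2, 2, 2) and L = D - A. The multiplicity of 0 as a Laplacian eigenvalue equals the number of connected components. The single zero eigenvalue shows the graph is connected. The largest eigenvalue, 3, is at most the vertex count 3.

[0, 3, 3]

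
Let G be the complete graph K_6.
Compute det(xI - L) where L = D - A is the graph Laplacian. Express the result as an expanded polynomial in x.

x^6 - 30x^5 + 360x^4 - 2160x^3 + 6480x^2 - 7776x

The graph has 6 vertices and degree multiset [5, 5, 5, 5, 5, 5]; D is the diagonal matrix of degrees and L = D - A. L has integer entries, so p(x) = det(xI - L) has integer coefficients. Expanding the determinant yields x^6 - 30x^5 + 360x^4 - 2160x^3 + 6480x^2 - 7776x. The coefficient of x^5 equals -trace(L) = -30, matching the sum of degrees. By the matrix-tree theorem the graph has (1/6) * product of the nonzero eigenvalues = 1296 spanning trees.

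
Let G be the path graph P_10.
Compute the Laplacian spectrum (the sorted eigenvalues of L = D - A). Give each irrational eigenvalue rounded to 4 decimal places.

The graph has 10 vertices and degree multiset [2, 2, 2, 2, 2, 2, 2, 2, 1, 1]; D is the diagonal matrix of degrees and L = D - A. L is symmetric positive semidefinite, so every eigenvalue is real and nonnegative. The single zero eigenvalue shows the graph is connected. By the matrix-tree theorem the graph has (1/10) * product of the nonzero eigenvalues = 1 spanning tree.

[0, 0.0979, 0.3820, 0.8244, 1.3820, 2, 2.6180, 3.1756, 3.6180, 3.9021]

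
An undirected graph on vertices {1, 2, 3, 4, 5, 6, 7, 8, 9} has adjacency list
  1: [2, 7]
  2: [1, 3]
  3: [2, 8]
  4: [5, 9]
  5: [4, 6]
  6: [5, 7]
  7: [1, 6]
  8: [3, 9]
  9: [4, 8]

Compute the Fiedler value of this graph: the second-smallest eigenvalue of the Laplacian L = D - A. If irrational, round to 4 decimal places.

0.4679

With the vertex order [1, 2, 3, 4, 5, 6, 7, 8, 9], the degrees are [2, 2, 2, 2, 2, 2, 2, 2, 2], giving D = diag(2, 2, 2, 2, 2, 2, 2, 2, 2) and L = D - A. Computing the eigenvalues of L and sorting gives [0, 0.4679, 0.4679, 1.6527, 1.6527, 3, 3, 3.8794, 3.8794]. The Fiedler value lambda_2 = 0.4679 is strictly positive, so the graph is connected. The eigenvalues sum to 18, which equals trace(L) = 2|E|.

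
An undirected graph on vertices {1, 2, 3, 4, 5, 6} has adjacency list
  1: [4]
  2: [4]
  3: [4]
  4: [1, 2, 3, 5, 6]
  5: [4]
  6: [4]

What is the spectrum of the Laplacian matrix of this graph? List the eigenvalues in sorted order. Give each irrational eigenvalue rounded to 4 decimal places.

[0, 1, 1, 1, 1, 6]

With the vertex order [1, 2, 3, 4, 5, 6], the degrees are [1, 1, 1, 5, 1, 1], giving D = diag(1, 1, 1, 5, 1, 1) and L = D - A. Since every row of L sums to 0, the all-ones vector is in the kernel and 0 is an eigenvalue. The single zero eigenvalue shows the graph is connected. There is one zero in the spectrum, matching the 1 component.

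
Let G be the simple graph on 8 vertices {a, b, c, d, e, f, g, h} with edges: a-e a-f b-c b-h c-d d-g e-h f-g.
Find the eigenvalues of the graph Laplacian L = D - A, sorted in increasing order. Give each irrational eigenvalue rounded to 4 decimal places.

[0, 0.5858, 0.5858, 2, 2, 3.4142, 3.4142, 4]

With the vertex order [a, b, c, d, e, f, g, h], the degrees are [2, 2, 2, 2, 2, 2, 2, 2], giving D = diag(2, 2, 2, 2, 2, 2, 2, 2) and L = D - A. L is symmetric positive semidefinite, so every eigenvalue is real and nonnegative. The single zero eigenvalue shows the graph is connected. The largest eigenvalue, 4, is at most the vertex count 8. By the matrix-tree theorem the graph has (1/8) * product of the nonzero eigenvalues = 8 spanning trees.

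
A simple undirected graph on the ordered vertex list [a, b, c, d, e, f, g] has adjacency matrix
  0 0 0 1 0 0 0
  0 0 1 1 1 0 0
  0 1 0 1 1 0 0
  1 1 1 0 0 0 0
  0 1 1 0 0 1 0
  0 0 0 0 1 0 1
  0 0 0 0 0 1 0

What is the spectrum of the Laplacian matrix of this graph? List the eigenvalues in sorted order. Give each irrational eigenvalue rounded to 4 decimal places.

With the vertex order [a, b, c, d, e, f, g], the degrees are [1, 3, 3, 3, 3, 2, 1], giving D = diag(1, 3, 3, 3, 3, 2, 1) and L = D - A. L is symmetric positive semidefinite, so every eigenvalue is real and nonnegative. The single zero eigenvalue shows the graph is connected. By the matrix-tree theorem the graph has (1/7) * product of the nonzero eigenvalues = 8 spanning trees.

[0, 0.3588, 1, 2.2763, 3.5892, 4, 4.7757]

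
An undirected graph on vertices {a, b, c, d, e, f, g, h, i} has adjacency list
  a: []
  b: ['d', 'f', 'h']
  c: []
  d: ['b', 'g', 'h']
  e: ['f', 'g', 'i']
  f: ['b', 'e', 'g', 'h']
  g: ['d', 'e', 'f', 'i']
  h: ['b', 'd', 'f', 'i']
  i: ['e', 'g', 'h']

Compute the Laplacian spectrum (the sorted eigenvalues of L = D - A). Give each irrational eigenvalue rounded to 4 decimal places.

Reading degrees in the order [a, b, c, d, e, f, g, h, i] gives [0, 3, 0, 3, 3, 4, 4, 4, 3]; set D = diag(0, 3, 0, 3, 3, 4, 4, 4, 3) and form L = D - A. Since every row of L sums to 0, the all-ones vector is in the kernel and 0 is an eigenvalue. The 3 zero eigenvalues correspond to the 3 connected components.

[0, 0, 0, 1.7530, 3.1981, 3.4450, 4.5550, 4.8019, 6.2470]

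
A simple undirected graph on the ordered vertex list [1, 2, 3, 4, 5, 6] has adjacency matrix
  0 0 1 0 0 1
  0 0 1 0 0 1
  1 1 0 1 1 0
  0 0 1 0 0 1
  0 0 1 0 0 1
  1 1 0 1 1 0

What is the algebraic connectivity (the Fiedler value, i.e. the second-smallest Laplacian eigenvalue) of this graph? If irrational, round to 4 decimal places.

2

With the vertex order [1, 2, 3, 4, 5, 6], the degrees are [2, 2, 4, 2, 2, 4], giving D = diag(2, 2, 4, 2, 2, 4) and L = D - A. Computing the eigenvalues of L and sorting gives [0, 2, 2, 2, 4, 6]. The Fiedler value lambda_2 = 2 is strictly positive, so the graph is connected. The eigenvalues sum to 16, which equals trace(L) = 2|E|.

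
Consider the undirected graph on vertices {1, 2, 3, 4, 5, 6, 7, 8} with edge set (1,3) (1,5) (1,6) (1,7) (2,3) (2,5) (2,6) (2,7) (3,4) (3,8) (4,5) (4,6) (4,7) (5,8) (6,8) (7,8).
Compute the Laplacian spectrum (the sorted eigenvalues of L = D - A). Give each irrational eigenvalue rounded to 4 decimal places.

[0, 4, 4, 4, 4, 4, 4, 8]

Reading degrees in the order [1, 2, 3, 4, 5, 6, 7, 8] gives [4, 4, 4, 4, 4, 4, 4, 4]; set D = diag(4, 4, 4, 4, 4, 4, 4, 4) and form L = D - A. Since every row of L sums to 0, the all-ones vector is in the kernel and 0 is an eigenvalue. The single zero eigenvalue shows the graph is connected. By the matrix-tree theorem the graph has (1/8) * product of the nonzero eigenvalues = 4096 spanning trees.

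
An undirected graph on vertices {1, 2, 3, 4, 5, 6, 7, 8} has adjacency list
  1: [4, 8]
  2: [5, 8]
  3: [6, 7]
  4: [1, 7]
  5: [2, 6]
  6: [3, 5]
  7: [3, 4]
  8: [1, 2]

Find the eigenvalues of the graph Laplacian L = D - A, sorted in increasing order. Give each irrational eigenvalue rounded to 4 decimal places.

[0, 0.5858, 0.5858, 2, 2, 3.4142, 3.4142, 4]

Reading degrees in the order [1, 2, 3, 4, 5, 6, 7, 8] gives [2, 2, 2, 2, 2, 2, 2, 2]; set D = diag(2, 2, 2, 2, 2, 2, 2, 2) and form L = D - A. The multiplicity of 0 as a Laplacian eigenvalue equals the number of connected components. By the matrix-tree theorem the graph has (1/8) * product of the nonzero eigenvalues = 8 spanning trees. The eigenvalues sum to 16, which equals trace(L) = 2|E|.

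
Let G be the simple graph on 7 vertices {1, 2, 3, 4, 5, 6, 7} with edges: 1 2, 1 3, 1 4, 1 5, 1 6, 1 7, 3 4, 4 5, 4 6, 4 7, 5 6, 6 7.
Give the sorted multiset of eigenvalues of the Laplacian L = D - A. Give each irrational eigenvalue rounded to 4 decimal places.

Reading degrees in the order [1, 2, 3, 4, 5, 6, 7] gives [6, 1, 2, 5, 3, 4, 3]; set D = diag(6, 1, 2, 5, 3, 4, 3) and form L = D - A. The multiplicity of 0 as a Laplacian eigenvalue equals the number of connected components. The eigenvalues sum to 24, which equals trace(L) = 2|E|.

[0, 1, 2, 3, 5, 6, 7]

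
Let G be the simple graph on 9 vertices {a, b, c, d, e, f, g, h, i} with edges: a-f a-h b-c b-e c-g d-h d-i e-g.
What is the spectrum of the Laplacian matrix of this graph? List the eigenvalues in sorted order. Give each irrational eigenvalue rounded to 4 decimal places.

[0, 0, 0.3820, 1.3820, 2, 2, 2.6180, 3.6180, 4]

Each diagonal entry of L is the vertex degree and each off-diagonal entry is -1 where an edge is present, 0 otherwise; in the order [a, b, c, d, e, f, g, h, i] the diagonal is [2, 2, 2, 2, 2, 1, 2, 2, 1]. Since every row of L sums to 0, the all-ones vector is in the kernel and 0 is an eigenvalue. The 2 zero eigenvalues correspond to the 2 connected components. The largest eigenvalue, 4, is at most the vertex count 9.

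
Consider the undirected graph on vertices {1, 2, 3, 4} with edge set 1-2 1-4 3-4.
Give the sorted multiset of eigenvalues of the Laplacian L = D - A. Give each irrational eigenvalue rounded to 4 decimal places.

Reading degrees in the order [1, 2, 3, 4] gives [2, 1, 1, 2]; set D = diag(2, 1, 1, 2) and form L = D - A. The multiplicity of 0 as a Laplacian eigenvalue equals the number of connected components. The single zero eigenvalue shows the graph is connected.

[0, 0.5858, 2, 3.4142]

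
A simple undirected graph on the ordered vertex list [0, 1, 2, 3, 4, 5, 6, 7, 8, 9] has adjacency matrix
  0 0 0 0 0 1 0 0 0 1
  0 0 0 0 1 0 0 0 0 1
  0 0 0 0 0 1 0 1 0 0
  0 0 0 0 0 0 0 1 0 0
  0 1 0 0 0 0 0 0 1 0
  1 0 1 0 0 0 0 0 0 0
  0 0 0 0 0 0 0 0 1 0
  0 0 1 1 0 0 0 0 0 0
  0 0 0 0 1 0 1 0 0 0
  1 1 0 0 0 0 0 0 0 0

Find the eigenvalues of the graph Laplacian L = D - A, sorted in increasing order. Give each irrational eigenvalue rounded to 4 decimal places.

With the vertex order [0, 1, 2, 3, 4, 5, 6, 7, 8, 9], the degrees are [2, 2, 2, 1, 2, 2, 1, 2, 2, 2], giving D = diag(2, 2, 2, 1, 2, 2, 1, 2, 2, 2) and L = D - A. L is symmetric positive semidefinite, so every eigenvalue is real and nonnegative. The eigenvalues sum to 18, which equals trace(L) = 2|E|.

[0, 0.0979, 0.3820, 0.8244, 1.3820, 2, 2.6180, 3.1756, 3.6180, 3.9021]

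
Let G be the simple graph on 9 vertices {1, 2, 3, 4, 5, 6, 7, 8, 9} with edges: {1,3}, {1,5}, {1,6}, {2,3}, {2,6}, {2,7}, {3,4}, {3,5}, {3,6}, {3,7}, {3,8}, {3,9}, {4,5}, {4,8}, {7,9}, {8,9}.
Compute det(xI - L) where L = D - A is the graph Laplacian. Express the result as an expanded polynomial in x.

Each diagonal entry of L is the vertex degree and each off-diagonal entry is -1 where an edge is present, 0 otherwise; in the order [1, 2, 3, 4, 5, 6, 7, 8, 9] the diagonal is [3, 3, 8, 3, 3, 3, 3, 3, 3]. L has integer entries, so p(x) = det(xI - L) has integer coefficients. Expanding the determinant yields x^9 - 32x^8 + 428x^7 - 3136x^6 + 13786x^5 - 37232x^4 + 60276x^3 - 53424x^2 + 19845x. Since p(0) = det(-L) = 0, x divides p(x).

x^9 - 32x^8 + 428x^7 - 3136x^6 + 13786x^5 - 37232x^4 + 60276x^3 - 53424x^2 + 19845x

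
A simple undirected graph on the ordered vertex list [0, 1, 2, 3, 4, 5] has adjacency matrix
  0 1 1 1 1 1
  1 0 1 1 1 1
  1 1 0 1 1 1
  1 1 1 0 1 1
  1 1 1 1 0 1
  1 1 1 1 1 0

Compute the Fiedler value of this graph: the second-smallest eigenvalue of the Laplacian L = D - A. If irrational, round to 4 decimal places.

6

With the vertex order [0, 1, 2, 3, 4, 5], the degrees are [5, 5, 5, 5, 5, 5], giving D = diag(5, 5, 5, 5, 5, 5) and L = D - A. Computing the eigenvalues of L and sorting gives [0, 6, 6, 6, 6, 6]. The Fiedler value lambda_2 = 6 is strictly positive, so the graph is connected. The largest eigenvalue, 6, is at most the vertex count 6. The eigenvalues sum to 30, which equals trace(L) = 2|E|.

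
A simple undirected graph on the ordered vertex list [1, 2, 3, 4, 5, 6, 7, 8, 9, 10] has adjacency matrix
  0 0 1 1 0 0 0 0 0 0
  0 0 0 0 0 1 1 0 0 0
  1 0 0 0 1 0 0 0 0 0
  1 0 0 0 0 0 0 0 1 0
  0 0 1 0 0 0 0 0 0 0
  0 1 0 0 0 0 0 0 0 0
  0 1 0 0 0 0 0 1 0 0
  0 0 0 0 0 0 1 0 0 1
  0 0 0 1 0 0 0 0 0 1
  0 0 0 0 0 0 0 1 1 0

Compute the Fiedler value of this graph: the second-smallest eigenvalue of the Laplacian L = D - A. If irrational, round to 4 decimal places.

With the vertex order [1, 2, 3, 4, 5, 6, 7, 8, 9, 10], the degrees are [2, 2, 2, 2, 1, 1, 2, 2, 2, 2], giving D = diag(2, 2, 2, 2, 1, 1, 2, 2, 2, 2) and L = D - A. Computing the eigenvalues of L and sorting gives [0, 0.0979, 0.3820, 0.8244, 1.3820, 2, 2.6180, 3.1756, 3.6180, 3.9021]. The Fiedler value lambda_2 = 0.0979 is strictly positive, so the graph is connected. By the matrix-tree theorem the graph has (1/10) * product of the nonzero eigenvalues = 1 spanning tree.

0.0979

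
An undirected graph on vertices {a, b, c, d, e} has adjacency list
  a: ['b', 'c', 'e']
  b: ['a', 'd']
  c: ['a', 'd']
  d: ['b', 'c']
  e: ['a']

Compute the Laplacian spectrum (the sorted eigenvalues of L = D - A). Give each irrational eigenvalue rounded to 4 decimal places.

[0, 0.8299, 2, 2.6889, 4.4812]

Each diagonal entry of L is the vertex degree and each off-diagonal entry is -1 where an edge is present, 0 otherwise; in the order [a, b, c, d, e] the diagonal is [3, 2, 2, 2, 1]. Since every row of L sums to 0, the all-ones vector is in the kernel and 0 is an eigenvalue. By the matrix-tree theorem the graph has (1/5) * product of the nonzero eigenvalues = 4 spanning trees. The eigenvalues sum to 10, which equals trace(L) = 2|E|.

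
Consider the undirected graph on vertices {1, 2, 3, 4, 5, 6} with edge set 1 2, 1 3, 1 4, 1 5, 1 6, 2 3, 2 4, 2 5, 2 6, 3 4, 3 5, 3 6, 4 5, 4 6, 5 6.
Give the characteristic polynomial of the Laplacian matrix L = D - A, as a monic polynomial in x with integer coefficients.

Each diagonal entry of L is the vertex degree and each off-diagonal entry is -1 where an edge is present, 0 otherwise; in the order [1, 2, 3, 4, 5, 6] the diagonal is [5, 5, 5, 5, 5, 5]. Computing det(xI - L) by cofactor expansion (or equivalently via sum-over-permutations) gives x^6 - 30x^5 + 360x^4 - 2160x^3 + 6480x^2 - 7776x. The constant term is 0 because L is singular (the all-ones vector lies in its kernel). By the matrix-tree theorem the graph has (1/6) * product of the nonzero eigenvalues = 1296 spanning trees.

x^6 - 30x^5 + 360x^4 - 2160x^3 + 6480x^2 - 7776x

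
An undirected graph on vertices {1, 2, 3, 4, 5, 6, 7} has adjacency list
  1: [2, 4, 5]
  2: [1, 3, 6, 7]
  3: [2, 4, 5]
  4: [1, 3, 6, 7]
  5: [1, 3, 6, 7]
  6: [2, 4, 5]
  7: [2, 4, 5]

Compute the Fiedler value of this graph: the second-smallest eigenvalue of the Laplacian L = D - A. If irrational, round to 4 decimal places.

Each diagonal entry of L is the vertex degree and each off-diagonal entry is -1 where an edge is present, 0 otherwise; in the order [1, 2, 3, 4, 5, 6, 7] the diagonal is [3, 4, 3, 4, 4, 3, 3]. The sorted Laplacian eigenvalues are [0, 3, 3, 3, 4, 4, 7]; the algebraic connectivity is the second entry, 3. The eigenvalues sum to 24, which equals trace(L) = 2|E|.

3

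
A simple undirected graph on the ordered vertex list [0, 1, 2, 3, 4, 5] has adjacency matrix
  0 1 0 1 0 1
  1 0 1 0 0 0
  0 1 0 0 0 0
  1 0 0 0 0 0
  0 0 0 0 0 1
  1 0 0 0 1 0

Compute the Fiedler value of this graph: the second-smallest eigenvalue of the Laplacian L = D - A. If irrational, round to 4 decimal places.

0.3820

Reading degrees in the order [0, 1, 2, 3, 4, 5] gives [3, 2, 1, 1, 1, 2]; set D = diag(3, 2, 1, 1, 1, 2) and form L = D - A. The sorted Laplacian eigenvalues are [0, 0.3820, 0.6972, 2, 2.6180, 4.3028]; the algebraic connectivity is the second entry, 0.3820. By the matrix-tree theorem the graph has (1/6) * product of the nonzero eigenvalues = 1 spanning tree. The largest eigenvalue, 4.3028, is at most the vertex count 6.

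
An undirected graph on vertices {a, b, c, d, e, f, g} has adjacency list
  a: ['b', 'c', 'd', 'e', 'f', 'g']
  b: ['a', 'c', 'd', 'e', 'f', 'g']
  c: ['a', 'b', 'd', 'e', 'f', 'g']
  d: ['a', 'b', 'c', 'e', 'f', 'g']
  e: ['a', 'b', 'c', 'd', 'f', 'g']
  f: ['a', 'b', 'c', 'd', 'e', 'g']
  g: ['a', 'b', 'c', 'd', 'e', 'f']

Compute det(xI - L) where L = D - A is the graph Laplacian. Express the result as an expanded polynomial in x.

x^7 - 42x^6 + 735x^5 - 6860x^4 + 36015x^3 - 100842x^2 + 117649x

Each diagonal entry of L is the vertex degree and each off-diagonal entry is -1 where an edge is present, 0 otherwise; in the order [a, b, c, d, e, f, g] the diagonal is [6, 6, 6, 6, 6, 6, 6]. Computing det(xI - L) by cofactor expansion (or equivalently via sum-over-permutations) gives x^7 - 42x^6 + 735x^5 - 6860x^4 + 36015x^3 - 100842x^2 + 117649x. The constant term is 0 because L is singular (the all-ones vector lies in its kernel). By the matrix-tree theorem the graph has (1/7) * product of the nonzero eigenvalues = 16807 spanning trees. There is one zero in the spectrum, matching the 1 component.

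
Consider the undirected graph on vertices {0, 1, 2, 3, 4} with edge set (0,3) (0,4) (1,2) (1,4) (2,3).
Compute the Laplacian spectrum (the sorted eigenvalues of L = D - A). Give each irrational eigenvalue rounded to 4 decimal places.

[0, 1.3820, 1.3820, 3.6180, 3.6180]

With the vertex order [0, 1, 2, 3, 4], the degrees are [2, 2, 2, 2, 2], giving D = diag(2, 2, 2, 2, 2) and L = D - A. Since every row of L sums to 0, the all-ones vector is in the kernel and 0 is an eigenvalue. The single zero eigenvalue shows the graph is connected. By the matrix-tree theorem the graph has (1/5) * product of the nonzero eigenvalues = 5 spanning trees. The eigenvalues sum to 10, which equals trace(L) = 2|E|.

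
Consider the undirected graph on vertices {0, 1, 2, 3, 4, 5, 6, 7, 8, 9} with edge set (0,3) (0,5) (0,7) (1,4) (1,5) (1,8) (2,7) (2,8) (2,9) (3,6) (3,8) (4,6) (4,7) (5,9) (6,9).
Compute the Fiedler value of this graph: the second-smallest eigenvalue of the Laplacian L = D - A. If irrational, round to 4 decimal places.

2

Each diagonal entry of L is the vertex degree and each off-diagonal entry is -1 where an edge is present, 0 otherwise; in the order [0, 1, 2, 3, 4, 5, 6, 7, 8, 9] the diagonal is [3, 3, 3, 3, 3, 3, 3, 3, 3, 3]. The smallest Laplacian eigenvalue is always 0. The next one, lambda_2 = 2, measures how hard the graph is to disconnect: larger values mean better connectivity.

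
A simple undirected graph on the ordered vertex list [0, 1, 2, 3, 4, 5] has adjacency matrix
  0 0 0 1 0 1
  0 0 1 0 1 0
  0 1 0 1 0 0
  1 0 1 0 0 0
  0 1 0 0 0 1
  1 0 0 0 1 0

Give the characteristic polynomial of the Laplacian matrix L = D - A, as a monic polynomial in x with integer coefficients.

With the vertex order [0, 1, 2, 3, 4, 5], the degrees are [2, 2, 2, 2, 2, 2], giving D = diag(2, 2, 2, 2, 2, 2) and L = D - A. Computing det(xI - L) by cofactor expansion (or equivalently via sum-over-permutations) gives x^6 - 12x^5 + 54x^4 - 112x^3 + 105x^2 - 36x. The constant term is 0 because L is singular (the all-ones vector lies in its kernel). The largest eigenvalue, 4, is at most the vertex count 6. There is one zero in the spectrum, matching the 1 component.

x^6 - 12x^5 + 54x^4 - 112x^3 + 105x^2 - 36x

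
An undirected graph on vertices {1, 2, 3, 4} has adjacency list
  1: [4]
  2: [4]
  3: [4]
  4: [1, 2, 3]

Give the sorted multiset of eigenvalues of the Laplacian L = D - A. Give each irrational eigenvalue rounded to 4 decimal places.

Reading degrees in the order [1, 2, 3, 4] gives [1, 1, 1, 3]; set D = diag(1, 1, 1, 3) and form L = D - A. Diagonalising L (or applying a numerical eigensolver to the 4x4 matrix) gives the spectrum above. The single zero eigenvalue shows the graph is connected. The largest eigenvalue, 4, is at most the vertex count 4.

[0, 1, 1, 4]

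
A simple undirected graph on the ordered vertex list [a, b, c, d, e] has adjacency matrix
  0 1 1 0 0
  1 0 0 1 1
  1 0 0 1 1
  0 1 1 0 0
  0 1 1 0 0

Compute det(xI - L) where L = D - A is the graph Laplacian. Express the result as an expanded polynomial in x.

Reading degrees in the order [a, b, c, d, e] gives [2, 3, 3, 2, 2]; set D = diag(2, 3, 3, 2, 2) and form L = D - A. Computing det(xI - L) by cofactor expansion (or equivalently via sum-over-permutations) gives x^5 - 12x^4 + 51x^3 - 92x^2 + 60x. The constant term is 0 because L is singular (the all-ones vector lies in its kernel). The eigenvalues sum to 12, which equals trace(L) = 2|E|. The largest eigenvalue, 5, is at most the vertex count 5.

x^5 - 12x^4 + 51x^3 - 92x^2 + 60x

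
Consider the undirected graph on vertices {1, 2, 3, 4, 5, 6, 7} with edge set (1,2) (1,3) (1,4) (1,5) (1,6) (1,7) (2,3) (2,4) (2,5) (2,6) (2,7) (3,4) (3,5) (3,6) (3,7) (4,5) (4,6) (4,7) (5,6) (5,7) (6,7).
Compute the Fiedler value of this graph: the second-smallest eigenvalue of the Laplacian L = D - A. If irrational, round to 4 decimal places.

7

Reading degrees in the order [1, 2, 3, 4, 5, 6, 7] gives [6, 6, 6, 6, 6, 6, 6]; set D = diag(6, 6, 6, 6, 6, 6, 6) and form L = D - A. Computing the eigenvalues of L and sorting gives [0, 7, 7, 7, 7, 7, 7]. The Fiedler value lambda_2 = 7 is strictly positive, so the graph is connected.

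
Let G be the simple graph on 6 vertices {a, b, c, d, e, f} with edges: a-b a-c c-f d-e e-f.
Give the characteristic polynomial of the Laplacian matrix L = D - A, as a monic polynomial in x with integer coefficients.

Reading degrees in the order [a, b, c, d, e, f] gives [2, 1, 2, 1, 2, 2]; set D = diag(2, 1, 2, 1, 2, 2) and form L = D - A. L has integer entries, so p(x) = det(xI - L) has integer coefficients. Expanding the determinant yields x^6 - 10x^5 + 36x^4 - 56x^3 + 35x^2 - 6x. The coefficient of x^5 equals -trace(L) = -10, matching the sum of degrees. The eigenvalues sum to 10, which equals trace(L) = 2|E|.

x^6 - 10x^5 + 36x^4 - 56x^3 + 35x^2 - 6x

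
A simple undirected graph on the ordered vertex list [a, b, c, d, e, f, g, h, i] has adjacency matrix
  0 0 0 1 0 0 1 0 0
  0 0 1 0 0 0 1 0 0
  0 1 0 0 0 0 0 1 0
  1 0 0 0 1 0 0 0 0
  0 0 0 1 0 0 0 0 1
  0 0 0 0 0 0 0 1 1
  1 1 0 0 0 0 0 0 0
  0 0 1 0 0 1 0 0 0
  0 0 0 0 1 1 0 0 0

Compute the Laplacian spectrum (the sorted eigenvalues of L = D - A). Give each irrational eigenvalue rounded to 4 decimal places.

[0, 0.4679, 0.4679, 1.6527, 1.6527, 3, 3, 3.8794, 3.8794]

With the vertex order [a, b, c, d, e, f, g, h, i], the degrees are [2, 2, 2, 2, 2, 2, 2, 2, 2], giving D = diag(2, 2, 2, 2, 2, 2, 2, 2, 2) and L = D - A. The multiplicity of 0 as a Laplacian eigenvalue equals the number of connected components.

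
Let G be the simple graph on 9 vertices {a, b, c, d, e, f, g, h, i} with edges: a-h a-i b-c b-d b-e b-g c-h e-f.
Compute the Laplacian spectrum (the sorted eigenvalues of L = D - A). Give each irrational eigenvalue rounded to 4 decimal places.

[0, 0.1774, 0.5242, 1, 1, 2.1609, 2.4961, 3.4670, 5.1743]

Reading degrees in the order [a, b, c, d, e, f, g, h, i] gives [2, 4, 2, 1, 2, 1, 1, 2, 1]; set D = diag(2, 4, 2, 1, 2, 1, 1, 2, 1) and form L = D - A. The multiplicity of 0 as a Laplacian eigenvalue equals the number of connected components. The single zero eigenvalue shows the graph is connected. By the matrix-tree theorem the graph has (1/9) * product of the nonzero eigenvalues = 1 spanning tree.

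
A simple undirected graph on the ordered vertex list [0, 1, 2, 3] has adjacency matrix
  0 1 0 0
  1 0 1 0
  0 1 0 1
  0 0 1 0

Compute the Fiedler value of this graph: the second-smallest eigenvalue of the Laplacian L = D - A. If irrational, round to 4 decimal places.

0.5858

Reading degrees in the order [0, 1, 2, 3] gives [1, 2, 2, 1]; set D = diag(1, 2, 2, 1) and form L = D - A. The smallest Laplacian eigenvalue is always 0. The next one, lambda_2 = 0.5858, measures how hard the graph is to disconnect: larger values mean better connectivity. The eigenvalues sum to 6, which equals trace(L) = 2|E|.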